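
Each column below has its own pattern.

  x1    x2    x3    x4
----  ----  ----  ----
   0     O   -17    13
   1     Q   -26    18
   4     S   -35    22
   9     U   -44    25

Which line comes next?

Column x1 — differences are 1, 3, 5, … (increasing by 2 each time): 0, 1, 4, 9 → 16.
For the column x2, letters move forward 2 places in the alphabet: O, Q, S, U → W.
Column x3: −9 each step, so -17, -26, -35, -44 → -53.
Column x4: differences are 5, 4, 3, … (decreasing by 1 each time); 13, 18, 22, 25 → 27.
So the next line is 16  W  -53  27.

16  W  -53  27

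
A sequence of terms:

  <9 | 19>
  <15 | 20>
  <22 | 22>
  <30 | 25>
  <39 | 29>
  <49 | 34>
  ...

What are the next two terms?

<60 | 40>, <72 | 47>

First value — differences are 6, 7, 8, … (increasing by 1 each time): 9, 15, 22, 30, 39, 49 → 60 → 72.
Second value goes 19, 20, 22, 25, 29, 34 → 40 → 47 (differences are 1, 2, 3, … (increasing by 1 each time)).
Putting the parts together: <60 | 40> and then <72 | 47>.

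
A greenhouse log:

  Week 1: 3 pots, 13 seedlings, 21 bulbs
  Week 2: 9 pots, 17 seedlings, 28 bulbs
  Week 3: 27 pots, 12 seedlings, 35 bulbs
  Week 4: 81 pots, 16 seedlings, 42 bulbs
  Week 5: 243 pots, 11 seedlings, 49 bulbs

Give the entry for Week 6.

Pots — ×3 each step: 3, 9, 27, 81, 243 → 729.
Seedlings: alternating steps +4, −5, +4, −5, …; 13, 17, 12, 16, 11 → 15.
Bulbs goes 21, 28, 35, 42, 49 → 56 (+7 each step).
So the next row is 729 pots, 15 seedlings, 56 bulbs.

729 pots, 15 seedlings, 56 bulbs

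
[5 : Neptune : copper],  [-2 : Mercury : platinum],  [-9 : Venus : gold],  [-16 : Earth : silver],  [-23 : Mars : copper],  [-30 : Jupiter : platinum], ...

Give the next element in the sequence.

[-37 : Saturn : gold]

First part: −7 each step; 5, -2, -9, -16, -23, -30 → -37.
For the planet, runs through the planets Mercury→Neptune: Neptune, Mercury, Venus, Earth, Mars, Jupiter → Saturn.
For the metal, repeats copper → platinum → gold → silver: copper, platinum, gold, silver, copper, platinum → gold.
So the next element is [-37 : Saturn : gold].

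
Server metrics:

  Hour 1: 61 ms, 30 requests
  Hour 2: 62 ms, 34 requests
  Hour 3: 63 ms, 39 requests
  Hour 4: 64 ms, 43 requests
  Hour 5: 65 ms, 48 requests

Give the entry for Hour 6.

Ms — +1 each step: 61, 62, 63, 64, 65 → 66.
Requests: alternating steps +4, +5, +4, +5, …; 30, 34, 39, 43, 48 → 52.
So the next record is 66 ms, 52 requests.

66 ms, 52 requests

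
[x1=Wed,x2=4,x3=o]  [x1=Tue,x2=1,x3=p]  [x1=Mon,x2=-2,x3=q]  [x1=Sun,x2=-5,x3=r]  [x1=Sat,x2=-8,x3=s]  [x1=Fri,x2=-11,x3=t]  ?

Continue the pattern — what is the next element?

[x1=Thu,x2=-14,x3=u]

X1: Wed, Tue, Mon, Sun, Sat, Fri → Thu (runs backward through the weekdays Mon→Sun).
X2: 4, 1, -2, -5, -8, -11 → -14 (−3 each step).
X3 goes o, p, q, r, s, t → u (letters move forward 1 place in the alphabet).
Putting it together: [x1=Thu,x2=-14,x3=u].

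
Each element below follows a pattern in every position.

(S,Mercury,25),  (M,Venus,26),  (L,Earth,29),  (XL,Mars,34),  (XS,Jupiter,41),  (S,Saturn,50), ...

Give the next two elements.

Size: repeats S → M → L → XL → XS; S, M, L, XL, XS, S → M → L.
Planet goes Mercury, Venus, Earth, Mars, Jupiter, Saturn → Uranus → Neptune (runs through the planets Mercury→Neptune).
Third slot: differences are 1, 3, 5, … (increasing by 2 each time), so 25, 26, 29, 34, 41, 50 → 61 → 74.
So the next two elements are (M,Uranus,61) and (L,Neptune,74).

(M,Uranus,61), (L,Neptune,74)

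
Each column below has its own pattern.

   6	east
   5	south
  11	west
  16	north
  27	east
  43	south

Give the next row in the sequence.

First component — each term is the sum of the two before it: 6, 5, 11, 16, 27, 43 → 70.
Direction — repeats east → south → west → north: east, south, west, north, east, south → west.
Combining the parts gives 70  west.

70  west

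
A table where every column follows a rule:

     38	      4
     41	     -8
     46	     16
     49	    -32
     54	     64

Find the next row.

First component goes 38, 41, 46, 49, 54 → 57 (alternating steps +3, +5, +3, +5, …).
Second component — ×(-2) each step: 4, -8, 16, -32, 64 → -128.
So the next row is 57  -128.

57  -128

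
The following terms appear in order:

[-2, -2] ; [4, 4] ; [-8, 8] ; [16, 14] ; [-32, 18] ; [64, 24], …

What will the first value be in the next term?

-128

First value — ×(-2) each step: -2, 4, -8, 16, -32, 64 → -128.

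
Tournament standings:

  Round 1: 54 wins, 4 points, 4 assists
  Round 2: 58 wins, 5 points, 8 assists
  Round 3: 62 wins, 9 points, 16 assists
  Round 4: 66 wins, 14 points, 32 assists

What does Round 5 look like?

Wins: +4 each step; 54, 58, 62, 66 → 70.
For the points, each term is the sum of the two before it: 4, 5, 9, 14 → 23.
Assists: ×2 each step, so 4, 8, 16, 32 → 64.
Putting it together: 70 wins, 23 points, 64 assists.

70 wins, 23 points, 64 assists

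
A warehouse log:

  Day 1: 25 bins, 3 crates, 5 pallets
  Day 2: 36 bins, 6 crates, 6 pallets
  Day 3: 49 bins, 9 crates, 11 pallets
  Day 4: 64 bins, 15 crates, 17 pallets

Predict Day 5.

Bins: perfect squares: 5², 6², 7², …, so 25, 36, 49, 64 → 81.
Crates: 3, 6, 9, 15 → 24 (each term is the sum of the two before it).
Pallets — each term is the sum of the two before it: 5, 6, 11, 17 → 28.
Putting it together: 81 bins, 24 crates, 28 pallets.

81 bins, 24 crates, 28 pallets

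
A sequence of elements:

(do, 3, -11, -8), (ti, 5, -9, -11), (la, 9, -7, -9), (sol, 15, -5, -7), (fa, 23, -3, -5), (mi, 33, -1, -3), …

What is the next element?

(re, 45, 1, -1)

Note: runs backward through the solfège scale do→ti; do, ti, la, sol, fa, mi → re.
Second coordinate goes 3, 5, 9, 15, 23, 33 → 45 (differences are 2, 4, 6, … (increasing by 2 each time)).
Third coordinate: +2 each step; -11, -9, -7, -5, -3, -1 → 1.
Fourth coordinate: always the previous value of the third coordinate, so -8, -11, -9, -7, -5, -3 → -1.
Putting it together: (re, 45, 1, -1).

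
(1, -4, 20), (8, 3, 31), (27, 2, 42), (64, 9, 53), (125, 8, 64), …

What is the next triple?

For the first slot, perfect cubes: 1³, 2³, 3³, …: 1, 8, 27, 64, 125 → 216.
For the second slot, alternating steps +7, −1, +7, −1, …: -4, 3, 2, 9, 8 → 15.
Third slot: 20, 31, 42, 53, 64 → 75 (+11 each step).
So the next triple is (216, 15, 75).

(216, 15, 75)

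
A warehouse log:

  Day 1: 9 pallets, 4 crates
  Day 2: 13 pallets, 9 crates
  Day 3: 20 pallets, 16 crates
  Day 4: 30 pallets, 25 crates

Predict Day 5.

Pallets: differences are 4, 7, 10, … (increasing by 3 each time); 9, 13, 20, 30 → 43.
Crates — perfect squares: 2², 3², 4², …: 4, 9, 16, 25 → 36.
So the next record is 43 pallets, 36 crates.

43 pallets, 36 crates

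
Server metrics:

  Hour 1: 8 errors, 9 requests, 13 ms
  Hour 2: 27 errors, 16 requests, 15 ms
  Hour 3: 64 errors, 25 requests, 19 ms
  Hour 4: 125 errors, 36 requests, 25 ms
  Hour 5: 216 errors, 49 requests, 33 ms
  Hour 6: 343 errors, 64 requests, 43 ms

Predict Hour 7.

512 errors, 81 requests, 55 ms

Errors: 8, 27, 64, 125, 216, 343 → 512 (perfect cubes: 2³, 3³, 4³, …).
Requests: perfect squares: 3², 4², 5², …; 9, 16, 25, 36, 49, 64 → 81.
Ms: 13, 15, 19, 25, 33, 43 → 55 (differences are 2, 4, 6, … (increasing by 2 each time)).
So the next row is 512 errors, 81 requests, 55 ms.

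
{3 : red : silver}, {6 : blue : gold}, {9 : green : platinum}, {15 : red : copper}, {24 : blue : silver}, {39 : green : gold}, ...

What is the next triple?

{63 : red : platinum}

First part: each term is the sum of the two before it; 3, 6, 9, 15, 24, 39 → 63.
Colour: repeats red → blue → green; red, blue, green, red, blue, green → red.
Metal: repeats silver → gold → platinum → copper, so silver, gold, platinum, copper, silver, gold → platinum.
Putting it together: {63 : red : platinum}.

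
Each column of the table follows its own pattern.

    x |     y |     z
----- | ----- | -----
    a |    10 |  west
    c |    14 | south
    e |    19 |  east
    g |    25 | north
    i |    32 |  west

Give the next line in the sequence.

k  40  south

Column x: letters move forward 2 places in the alphabet, so a, c, e, g, i → k.
Column y: 10, 14, 19, 25, 32 → 40 (differences are 4, 5, 6, … (increasing by 1 each time)).
Column z — repeats west → south → east → north: west, south, east, north, west → south.
Putting it together: k  40  south.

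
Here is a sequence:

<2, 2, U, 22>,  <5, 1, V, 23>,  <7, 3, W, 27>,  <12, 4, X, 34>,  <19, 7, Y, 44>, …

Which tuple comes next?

First entry: each term is the sum of the two before it, so 2, 5, 7, 12, 19 → 31.
Second entry — each term is the sum of the two before it: 2, 1, 3, 4, 7 → 11.
Letter: letters move forward 1 place in the alphabet; U, V, W, X, Y → Z.
Fourth entry: differences are 1, 4, 7, … (increasing by 3 each time), so 22, 23, 27, 34, 44 → 57.
Combining the parts gives <31, 11, Z, 57>.

<31, 11, Z, 57>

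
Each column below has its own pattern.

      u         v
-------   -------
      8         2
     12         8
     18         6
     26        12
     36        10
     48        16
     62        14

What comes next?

78  20

Column u: differences are 4, 6, 8, … (increasing by 2 each time), so 8, 12, 18, 26, 36, 48, 62 → 78.
Column v: 2, 8, 6, 12, 10, 16, 14 → 20 (alternating steps +6, −2, +6, −2, …).
Putting it together: 78  20.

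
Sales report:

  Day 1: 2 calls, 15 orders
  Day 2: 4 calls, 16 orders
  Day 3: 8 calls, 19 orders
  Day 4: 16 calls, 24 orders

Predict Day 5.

For the calls, ×2 each step: 2, 4, 8, 16 → 32.
Orders — differences are 1, 3, 5, … (increasing by 2 each time): 15, 16, 19, 24 → 31.
Putting it together: 32 calls, 31 orders.

32 calls, 31 orders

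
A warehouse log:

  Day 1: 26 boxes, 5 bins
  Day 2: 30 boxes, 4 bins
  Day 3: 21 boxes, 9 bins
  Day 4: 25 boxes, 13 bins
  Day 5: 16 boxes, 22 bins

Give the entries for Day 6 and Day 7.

20 boxes, 35 bins; 11 boxes, 57 bins

Boxes: alternating steps +4, −9, +4, −9, …, so 26, 30, 21, 25, 16 → 20 → 11.
Bins: each term is the sum of the two before it, so 5, 4, 9, 13, 22 → 35 → 57.
Putting the parts together: 20 boxes, 35 bins and then 11 boxes, 57 bins.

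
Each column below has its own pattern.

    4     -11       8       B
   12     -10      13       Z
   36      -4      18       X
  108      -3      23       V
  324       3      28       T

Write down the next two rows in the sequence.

972  4  33  R; 2916  10  38  P

For the first component, ×3 each step: 4, 12, 36, 108, 324 → 972 → 2916.
Second component: -11, -10, -4, -3, 3 → 4 → 10 (alternating steps +1, +6, +1, +6, …).
Third component: 8, 13, 18, 23, 28 → 33 → 38 (+5 each step).
Letter goes B, Z, X, V, T → R → P (letters move back 2 places in the alphabet, wrapping A→Z).
So the next two rows are 972  4  33  R and 2916  10  38  P.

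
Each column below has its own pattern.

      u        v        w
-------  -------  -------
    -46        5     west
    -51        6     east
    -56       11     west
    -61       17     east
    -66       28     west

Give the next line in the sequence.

-71  45  east

Column u — −5 each step: -46, -51, -56, -61, -66 → -71.
Column v: each term is the sum of the two before it, so 5, 6, 11, 17, 28 → 45.
Column w: alternates west ↔ east; west, east, west, east, west → east.
So the next line is -71  45  east.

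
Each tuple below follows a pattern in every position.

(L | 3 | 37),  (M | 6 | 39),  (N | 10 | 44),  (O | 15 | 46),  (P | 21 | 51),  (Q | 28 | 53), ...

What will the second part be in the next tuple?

Second part: 3, 6, 10, 15, 21, 28 → 36 (differences are 3, 4, 5, … (increasing by 1 each time)).

36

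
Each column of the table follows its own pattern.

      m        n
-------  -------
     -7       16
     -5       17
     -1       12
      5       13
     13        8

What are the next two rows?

Column m goes -7, -5, -1, 5, 13 → 23 → 35 (differences are 2, 4, 6, … (increasing by 2 each time)).
Column n: 16, 17, 12, 13, 8 → 9 → 4 (alternating steps +1, −5, +1, −5, …).
So the next two rows are 23  9 and 35  4.

23  9; 35  4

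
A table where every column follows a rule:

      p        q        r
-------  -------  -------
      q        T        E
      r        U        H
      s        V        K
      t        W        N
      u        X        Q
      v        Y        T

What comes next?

Column p: letters move forward 1 place in the alphabet, so q, r, s, t, u, v → w.
Column q: letters move forward 1 place in the alphabet, so T, U, V, W, X, Y → Z.
Column r goes E, H, K, N, Q, T → W (letters move forward 3 places in the alphabet).
So the next line is w  Z  W.

w  Z  W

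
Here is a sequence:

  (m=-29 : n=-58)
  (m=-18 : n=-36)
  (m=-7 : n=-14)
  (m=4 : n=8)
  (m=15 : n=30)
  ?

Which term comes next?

(m=26 : n=52)

For the m, +11 each step: -29, -18, -7, 4, 15 → 26.
N — always 2 × the m: -58, -36, -14, 8, 30 → 52.
Putting it together: (m=26 : n=52).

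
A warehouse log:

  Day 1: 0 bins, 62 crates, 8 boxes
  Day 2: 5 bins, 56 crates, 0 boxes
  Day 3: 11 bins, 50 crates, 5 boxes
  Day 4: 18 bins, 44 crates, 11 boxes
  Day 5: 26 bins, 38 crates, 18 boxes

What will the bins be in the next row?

Bins — differences are 5, 6, 7, … (increasing by 1 each time): 0, 5, 11, 18, 26 → 35.

35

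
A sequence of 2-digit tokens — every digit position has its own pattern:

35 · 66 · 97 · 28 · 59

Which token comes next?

For the first digit, +3 each step, mod 10: 3, 6, 9, 2, 5 → 8.
Second digit: 5, 6, 7, 8, 9 → 0 (+1 each step, mod 10).
So the next token is 80.

80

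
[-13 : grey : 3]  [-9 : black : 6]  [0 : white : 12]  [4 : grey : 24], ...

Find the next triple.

First entry goes -13, -9, 0, 4 → 13 (alternating steps +4, +9, +4, +9, …).
Shade: repeats grey → black → white, so grey, black, white, grey → black.
Third entry: ×2 each step, so 3, 6, 12, 24 → 48.
So the next triple is [13 : black : 48].

[13 : black : 48]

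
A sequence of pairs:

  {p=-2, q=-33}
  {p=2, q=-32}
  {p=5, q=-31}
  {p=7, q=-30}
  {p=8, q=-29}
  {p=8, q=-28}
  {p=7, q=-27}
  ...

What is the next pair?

{p=5, q=-26}

P: -2, 2, 5, 7, 8, 8, 7 → 5 (differences are 4, 3, 2, … (decreasing by 1 each time)).
Q: +1 each step; -33, -32, -31, -30, -29, -28, -27 → -26.
So the next pair is {p=5, q=-26}.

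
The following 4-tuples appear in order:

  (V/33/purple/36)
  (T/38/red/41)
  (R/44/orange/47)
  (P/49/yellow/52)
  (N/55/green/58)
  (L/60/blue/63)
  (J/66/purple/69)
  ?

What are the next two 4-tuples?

(H/71/red/74), (F/77/orange/80)

For the letter, letters move back 2 places in the alphabet: V, T, R, P, N, L, J → H → F.
Second slot — alternating steps +5, +6, +5, +6, …: 33, 38, 44, 49, 55, 60, 66 → 71 → 77.
Colour: purple, red, orange, yellow, green, blue, purple → red → orange (repeats purple → red → orange → yellow → green → blue).
Fourth slot: always 3 more than the second slot; 36, 41, 47, 52, 58, 63, 69 → 74 → 80.
Putting the parts together: (H/71/red/74) and then (F/77/orange/80).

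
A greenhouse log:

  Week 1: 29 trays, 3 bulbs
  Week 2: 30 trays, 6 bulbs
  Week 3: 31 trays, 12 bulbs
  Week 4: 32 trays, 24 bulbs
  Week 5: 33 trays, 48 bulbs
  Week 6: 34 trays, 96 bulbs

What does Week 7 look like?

Trays: 29, 30, 31, 32, 33, 34 → 35 (+1 each step).
Bulbs: ×2 each step; 3, 6, 12, 24, 48, 96 → 192.
So the next line is 35 trays, 192 bulbs.

35 trays, 192 bulbs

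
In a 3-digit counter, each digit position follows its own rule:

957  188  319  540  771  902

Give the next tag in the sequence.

133

For the first digit, +2 each step, mod 10: 9, 1, 3, 5, 7, 9 → 1.
Second digit — +3 each step, mod 10: 5, 8, 1, 4, 7, 0 → 3.
Third digit: +1 each step, mod 10, so 7, 8, 9, 0, 1, 2 → 3.
So the next tag is 133.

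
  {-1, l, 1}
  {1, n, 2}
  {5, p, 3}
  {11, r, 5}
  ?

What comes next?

First coordinate: -1, 1, 5, 11 → 19 (differences are 2, 4, 6, … (increasing by 2 each time)).
For the letter, letters move forward 2 places in the alphabet: l, n, p, r → t.
Third coordinate — each term is the sum of the two before it: 1, 2, 3, 5 → 8.
Putting it together: {19, t, 8}.

{19, t, 8}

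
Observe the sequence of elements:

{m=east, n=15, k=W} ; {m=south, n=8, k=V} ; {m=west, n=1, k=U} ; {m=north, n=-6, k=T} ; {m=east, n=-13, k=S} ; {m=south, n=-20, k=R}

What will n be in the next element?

-27

N — −7 each step: 15, 8, 1, -6, -13, -20 → -27.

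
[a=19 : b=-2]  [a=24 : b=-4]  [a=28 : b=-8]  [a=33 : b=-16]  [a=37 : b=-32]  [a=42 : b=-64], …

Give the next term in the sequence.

[a=46 : b=-128]

A goes 19, 24, 28, 33, 37, 42 → 46 (alternating steps +5, +4, +5, +4, …).
B: ×2 each step, so -2, -4, -8, -16, -32, -64 → -128.
Putting it together: [a=46 : b=-128].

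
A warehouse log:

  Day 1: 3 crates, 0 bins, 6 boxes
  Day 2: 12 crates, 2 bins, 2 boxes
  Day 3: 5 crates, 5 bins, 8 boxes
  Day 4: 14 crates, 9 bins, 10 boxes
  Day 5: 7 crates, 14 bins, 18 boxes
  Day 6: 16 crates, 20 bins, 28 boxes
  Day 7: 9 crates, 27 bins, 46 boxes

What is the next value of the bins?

Crates goes 3, 12, 5, 14, 7, 16, 9 → 18 (alternating steps +9, −7, +9, −7, …).
Bins: differences are 2, 3, 4, … (increasing by 1 each time); 0, 2, 5, 9, 14, 20, 27 → 35.
Boxes goes 6, 2, 8, 10, 18, 28, 46 → 74 (each term is the sum of the two before it).

35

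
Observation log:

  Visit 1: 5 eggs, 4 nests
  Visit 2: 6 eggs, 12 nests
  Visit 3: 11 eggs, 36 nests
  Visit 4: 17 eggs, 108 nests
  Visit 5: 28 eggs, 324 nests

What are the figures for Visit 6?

45 eggs, 972 nests

Eggs: each term is the sum of the two before it; 5, 6, 11, 17, 28 → 45.
Nests: 4, 12, 36, 108, 324 → 972 (×3 each step).
So the next line is 45 eggs, 972 nests.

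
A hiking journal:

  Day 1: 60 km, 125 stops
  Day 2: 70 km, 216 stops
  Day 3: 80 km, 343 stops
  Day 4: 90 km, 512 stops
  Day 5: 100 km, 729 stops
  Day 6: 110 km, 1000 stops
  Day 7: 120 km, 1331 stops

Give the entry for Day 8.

130 km, 1728 stops

For the km, +10 each step: 60, 70, 80, 90, 100, 110, 120 → 130.
Stops goes 125, 216, 343, 512, 729, 1000, 1331 → 1728 (perfect cubes: 5³, 6³, 7³, …).
Putting it together: 130 km, 1728 stops.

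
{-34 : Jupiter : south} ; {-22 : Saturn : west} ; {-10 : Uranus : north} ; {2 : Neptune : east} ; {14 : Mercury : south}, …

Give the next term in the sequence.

{26 : Venus : west}

First slot: -34, -22, -10, 2, 14 → 26 (+12 each step).
Planet: runs through the planets Mercury→Neptune, so Jupiter, Saturn, Uranus, Neptune, Mercury → Venus.
Direction goes south, west, north, east, south → west (repeats south → west → north → east).
So the next term is {26 : Venus : west}.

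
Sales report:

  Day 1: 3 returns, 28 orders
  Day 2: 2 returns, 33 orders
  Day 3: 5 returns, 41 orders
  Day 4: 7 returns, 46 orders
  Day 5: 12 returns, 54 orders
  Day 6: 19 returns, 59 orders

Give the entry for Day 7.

31 returns, 67 orders

For the returns, each term is the sum of the two before it: 3, 2, 5, 7, 12, 19 → 31.
Orders — alternating steps +5, +8, +5, +8, …: 28, 33, 41, 46, 54, 59 → 67.
Putting it together: 31 returns, 67 orders.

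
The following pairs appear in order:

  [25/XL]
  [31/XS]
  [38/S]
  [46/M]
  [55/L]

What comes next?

First entry: 25, 31, 38, 46, 55 → 65 (differences are 6, 7, 8, … (increasing by 1 each time)).
Size: XL, XS, S, M, L → XL (runs through clothing sizes XS→XL).
Combining the parts gives [65/XL].

[65/XL]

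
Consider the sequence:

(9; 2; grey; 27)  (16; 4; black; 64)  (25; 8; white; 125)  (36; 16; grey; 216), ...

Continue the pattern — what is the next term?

(49; 32; black; 343)

First coordinate: perfect squares: 3², 4², 5², …; 9, 16, 25, 36 → 49.
Second coordinate: ×2 each step; 2, 4, 8, 16 → 32.
Shade: repeats grey → black → white, so grey, black, white, grey → black.
Fourth coordinate: perfect cubes: 3³, 4³, 5³, …, so 27, 64, 125, 216 → 343.
So the next term is (49; 32; black; 343).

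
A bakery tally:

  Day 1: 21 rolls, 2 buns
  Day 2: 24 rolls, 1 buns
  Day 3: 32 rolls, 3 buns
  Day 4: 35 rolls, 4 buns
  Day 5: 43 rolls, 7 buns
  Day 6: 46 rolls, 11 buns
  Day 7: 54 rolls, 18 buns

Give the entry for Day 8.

For the rolls, alternating steps +3, +8, +3, +8, …: 21, 24, 32, 35, 43, 46, 54 → 57.
Buns — each term is the sum of the two before it: 2, 1, 3, 4, 7, 11, 18 → 29.
Putting it together: 57 rolls, 29 buns.

57 rolls, 29 buns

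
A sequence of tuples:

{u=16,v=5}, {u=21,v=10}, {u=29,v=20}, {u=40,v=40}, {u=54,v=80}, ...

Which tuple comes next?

U: differences are 5, 8, 11, … (increasing by 3 each time); 16, 21, 29, 40, 54 → 71.
V: ×2 each step, so 5, 10, 20, 40, 80 → 160.
So the next tuple is {u=71,v=160}.

{u=71,v=160}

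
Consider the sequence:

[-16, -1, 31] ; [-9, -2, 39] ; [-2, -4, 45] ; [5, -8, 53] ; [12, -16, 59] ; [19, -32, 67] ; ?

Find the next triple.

[26, -64, 73]

First value — +7 each step: -16, -9, -2, 5, 12, 19 → 26.
Second value goes -1, -2, -4, -8, -16, -32 → -64 (×2 each step).
Third value: alternating steps +8, +6, +8, +6, …, so 31, 39, 45, 53, 59, 67 → 73.
So the next triple is [26, -64, 73].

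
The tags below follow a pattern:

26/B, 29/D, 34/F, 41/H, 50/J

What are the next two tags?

First component: differences are 3, 5, 7, … (increasing by 2 each time); 26, 29, 34, 41, 50 → 61 → 74.
Letter: B, D, F, H, J → L → N (letters move forward 2 places in the alphabet).
Putting the parts together: 61/L and then 74/N.

61/L then 74/N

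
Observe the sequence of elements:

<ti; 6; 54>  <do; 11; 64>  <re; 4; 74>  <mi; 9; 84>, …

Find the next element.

Note — runs through the solfège scale do→ti: ti, do, re, mi → fa.
Second entry: alternating steps +5, −7, +5, −7, …; 6, 11, 4, 9 → 2.
Third entry: +10 each step, so 54, 64, 74, 84 → 94.
Combining the parts gives <fa; 2; 94>.

<fa; 2; 94>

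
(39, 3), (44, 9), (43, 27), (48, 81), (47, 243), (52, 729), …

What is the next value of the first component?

51

For the first component, alternating steps +5, −1, +5, −1, …: 39, 44, 43, 48, 47, 52 → 51.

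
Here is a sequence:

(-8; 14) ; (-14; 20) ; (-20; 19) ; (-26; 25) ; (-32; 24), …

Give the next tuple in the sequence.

(-38; 30)

First value: -8, -14, -20, -26, -32 → -38 (−6 each step).
Second value goes 14, 20, 19, 25, 24 → 30 (alternating steps +6, −1, +6, −1, …).
Combining the parts gives (-38; 30).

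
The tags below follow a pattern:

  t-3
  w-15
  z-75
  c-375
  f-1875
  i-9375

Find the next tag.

Letter: letters move forward 3 places in the alphabet, wrapping Z→A; t, w, z, c, f, i → l.
Second component — ×5 each step: 3, 15, 75, 375, 1875, 9375 → 46875.
Combining the parts gives l-46875.

l-46875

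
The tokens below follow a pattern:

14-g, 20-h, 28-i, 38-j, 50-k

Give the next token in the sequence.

First component goes 14, 20, 28, 38, 50 → 64 (differences are 6, 8, 10, … (increasing by 2 each time)).
Letter: g, h, i, j, k → l (letters move forward 1 place in the alphabet).
So the next token is 64-l.

64-l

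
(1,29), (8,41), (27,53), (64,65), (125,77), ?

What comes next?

(216,89)

First slot — perfect cubes: 1³, 2³, 3³, …: 1, 8, 27, 64, 125 → 216.
Second slot: +12 each step; 29, 41, 53, 65, 77 → 89.
Putting it together: (216,89).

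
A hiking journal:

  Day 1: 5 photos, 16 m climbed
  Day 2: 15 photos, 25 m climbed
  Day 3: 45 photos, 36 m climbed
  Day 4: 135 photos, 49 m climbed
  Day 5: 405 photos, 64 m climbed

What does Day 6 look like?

1215 photos, 81 m climbed

Photos — ×3 each step: 5, 15, 45, 135, 405 → 1215.
M climbed: 16, 25, 36, 49, 64 → 81 (perfect squares: 4², 5², 6², …).
Putting it together: 1215 photos, 81 m climbed.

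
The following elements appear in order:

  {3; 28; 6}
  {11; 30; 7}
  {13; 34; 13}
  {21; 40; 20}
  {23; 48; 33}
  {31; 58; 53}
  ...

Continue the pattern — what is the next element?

{33; 70; 86}

For the first slot, alternating steps +8, +2, +8, +2, …: 3, 11, 13, 21, 23, 31 → 33.
Second slot: differences are 2, 4, 6, … (increasing by 2 each time); 28, 30, 34, 40, 48, 58 → 70.
Third slot: each term is the sum of the two before it; 6, 7, 13, 20, 33, 53 → 86.
Putting it together: {33; 70; 86}.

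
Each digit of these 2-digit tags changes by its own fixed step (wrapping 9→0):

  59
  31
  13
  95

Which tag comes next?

77

First digit goes 5, 3, 1, 9 → 7 (−2 each step, mod 10).
Second digit: +2 each step, mod 10; 9, 1, 3, 5 → 7.
Putting it together: 77.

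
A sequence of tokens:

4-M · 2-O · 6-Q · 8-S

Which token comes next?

First component — each term is the sum of the two before it: 4, 2, 6, 8 → 14.
Letter: letters move forward 2 places in the alphabet, so M, O, Q, S → U.
Combining the parts gives 14-U.

14-U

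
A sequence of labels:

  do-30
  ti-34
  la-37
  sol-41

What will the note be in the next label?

fa

For the note, runs backward through the solfège scale do→ti: do, ti, la, sol → fa.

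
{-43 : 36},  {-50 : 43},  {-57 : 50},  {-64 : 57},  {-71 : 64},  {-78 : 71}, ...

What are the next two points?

First coordinate: -43, -50, -57, -64, -71, -78 → -85 → -92 (−7 each step).
Second coordinate: 36, 43, 50, 57, 64, 71 → 78 → 85 (together with the first coordinate always sums to -7).
So the next two points are {-85 : 78} and {-92 : 85}.

{-85 : 78}, {-92 : 85}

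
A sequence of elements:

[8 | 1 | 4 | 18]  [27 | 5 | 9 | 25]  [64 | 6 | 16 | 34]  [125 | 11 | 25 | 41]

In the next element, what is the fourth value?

50

Fourth value goes 18, 25, 34, 41 → 50 (alternating steps +7, +9, +7, +9, …).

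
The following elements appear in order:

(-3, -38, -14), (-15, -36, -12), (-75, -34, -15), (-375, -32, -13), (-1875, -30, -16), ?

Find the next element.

(-9375, -28, -14)

First entry goes -3, -15, -75, -375, -1875 → -9375 (×5 each step).
Second entry: +2 each step, so -38, -36, -34, -32, -30 → -28.
Third entry: alternating steps +2, −3, +2, −3, …; -14, -12, -15, -13, -16 → -14.
Putting it together: (-9375, -28, -14).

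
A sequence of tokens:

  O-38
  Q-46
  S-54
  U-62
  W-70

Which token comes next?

Letter: letters move forward 2 places in the alphabet, so O, Q, S, U, W → Y.
Second component: +8 each step, so 38, 46, 54, 62, 70 → 78.
Combining the parts gives Y-78.

Y-78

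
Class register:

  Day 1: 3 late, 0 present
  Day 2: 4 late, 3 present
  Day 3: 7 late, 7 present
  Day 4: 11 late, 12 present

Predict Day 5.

18 late, 18 present

Late: 3, 4, 7, 11 → 18 (each term is the sum of the two before it).
Present — differences are 3, 4, 5, … (increasing by 1 each time): 0, 3, 7, 12 → 18.
Putting it together: 18 late, 18 present.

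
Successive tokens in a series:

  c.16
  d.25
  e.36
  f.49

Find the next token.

g.64

For the letter, letters move forward 1 place in the alphabet: c, d, e, f → g.
Second component: perfect squares: 4², 5², 6², …, so 16, 25, 36, 49 → 64.
Combining the parts gives g.64.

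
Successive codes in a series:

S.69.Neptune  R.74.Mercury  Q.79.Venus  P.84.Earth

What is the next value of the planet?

Mars

Planet: runs through the planets Mercury→Neptune, so Neptune, Mercury, Venus, Earth → Mars.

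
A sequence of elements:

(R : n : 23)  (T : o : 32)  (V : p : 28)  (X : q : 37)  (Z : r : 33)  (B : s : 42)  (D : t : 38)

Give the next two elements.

(F : u : 47), (H : v : 43)

First letter: R, T, V, X, Z, B, D → F → H (letters move forward 2 places in the alphabet, wrapping Z→A).
For the second letter, letters move forward 1 place in the alphabet: n, o, p, q, r, s, t → u → v.
Third coordinate goes 23, 32, 28, 37, 33, 42, 38 → 47 → 43 (alternating steps +9, −4, +9, −4, …).
Putting the parts together: (F : u : 47) and then (H : v : 43).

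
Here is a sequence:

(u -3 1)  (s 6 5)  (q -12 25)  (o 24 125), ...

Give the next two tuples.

Letter: letters move back 2 places in the alphabet; u, s, q, o → m → k.
Second part — ×(-2) each step: -3, 6, -12, 24 → -48 → 96.
For the third part, ×5 each step: 1, 5, 25, 125 → 625 → 3125.
So the next two tuples are (m -48 625) and (k 96 3125).

(m -48 625), (k 96 3125)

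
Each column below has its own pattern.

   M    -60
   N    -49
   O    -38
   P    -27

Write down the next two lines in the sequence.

Letter: M, N, O, P → Q → R (letters move forward 1 place in the alphabet).
For the second component, +11 each step: -60, -49, -38, -27 → -16 → -5.
So the next two lines are Q  -16 and R  -5.

Q  -16; R  -5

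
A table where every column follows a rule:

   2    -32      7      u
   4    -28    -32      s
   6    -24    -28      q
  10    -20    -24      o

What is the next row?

For the first component, each term is the sum of the two before it: 2, 4, 6, 10 → 16.
Second component: +4 each step, so -32, -28, -24, -20 → -16.
Third component: always the previous value of the second component; 7, -32, -28, -24 → -20.
Letter — letters move back 2 places in the alphabet: u, s, q, o → m.
So the next row is 16  -16  -20  m.

16  -16  -20  m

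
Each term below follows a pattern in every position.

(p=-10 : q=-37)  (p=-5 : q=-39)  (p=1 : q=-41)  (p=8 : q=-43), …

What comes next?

For the p, differences are 5, 6, 7, … (increasing by 1 each time): -10, -5, 1, 8 → 16.
Q: −2 each step; -37, -39, -41, -43 → -45.
Putting it together: (p=16 : q=-45).

(p=16 : q=-45)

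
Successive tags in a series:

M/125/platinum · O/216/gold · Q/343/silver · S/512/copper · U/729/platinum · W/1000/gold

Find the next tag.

Y/1331/silver

Letter: letters move forward 2 places in the alphabet; M, O, Q, S, U, W → Y.
Second component: perfect cubes: 5³, 6³, 7³, …; 125, 216, 343, 512, 729, 1000 → 1331.
Metal — repeats platinum → gold → silver → copper: platinum, gold, silver, copper, platinum, gold → silver.
Putting it together: Y/1331/silver.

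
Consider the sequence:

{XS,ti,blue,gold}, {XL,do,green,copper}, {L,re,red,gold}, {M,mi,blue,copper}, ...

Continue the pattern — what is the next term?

{S,fa,green,gold}

Size: runs backward through clothing sizes XS→XL, so XS, XL, L, M → S.
Note — runs through the solfège scale do→ti: ti, do, re, mi → fa.
Colour goes blue, green, red, blue → green (repeats blue → green → red).
Metal: gold, copper, gold, copper → gold (alternates gold ↔ copper).
Putting it together: {S,fa,green,gold}.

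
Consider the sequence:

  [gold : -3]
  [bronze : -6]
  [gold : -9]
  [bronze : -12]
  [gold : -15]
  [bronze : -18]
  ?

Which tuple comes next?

[gold : -21]

Rank — alternates gold ↔ bronze: gold, bronze, gold, bronze, gold, bronze → gold.
Second value goes -3, -6, -9, -12, -15, -18 → -21 (−3 each step).
Putting it together: [gold : -21].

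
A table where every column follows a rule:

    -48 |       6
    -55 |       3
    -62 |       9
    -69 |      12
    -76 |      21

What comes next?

For the first component, −7 each step: -48, -55, -62, -69, -76 → -83.
Second component: 6, 3, 9, 12, 21 → 33 (each term is the sum of the two before it).
Combining the parts gives -83  33.

-83  33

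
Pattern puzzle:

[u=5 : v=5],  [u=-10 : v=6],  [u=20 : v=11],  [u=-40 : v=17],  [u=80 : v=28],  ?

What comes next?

[u=-160 : v=45]

U: 5, -10, 20, -40, 80 → -160 (×(-2) each step).
V: each term is the sum of the two before it; 5, 6, 11, 17, 28 → 45.
So the next element is [u=-160 : v=45].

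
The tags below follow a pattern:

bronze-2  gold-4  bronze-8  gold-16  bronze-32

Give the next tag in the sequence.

gold-64

Rank: alternates bronze ↔ gold; bronze, gold, bronze, gold, bronze → gold.
Second component: ×2 each step; 2, 4, 8, 16, 32 → 64.
So the next tag is gold-64.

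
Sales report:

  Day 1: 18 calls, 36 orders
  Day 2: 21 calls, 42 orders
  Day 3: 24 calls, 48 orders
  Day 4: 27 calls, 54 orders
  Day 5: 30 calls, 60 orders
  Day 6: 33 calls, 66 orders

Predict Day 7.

Calls goes 18, 21, 24, 27, 30, 33 → 36 (+3 each step).
Orders goes 36, 42, 48, 54, 60, 66 → 72 (always 2 × the calls).
Combining the parts gives 36 calls, 72 orders.

36 calls, 72 orders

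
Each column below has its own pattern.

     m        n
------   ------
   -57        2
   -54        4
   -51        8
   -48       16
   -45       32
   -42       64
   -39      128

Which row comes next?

Column m: +3 each step; -57, -54, -51, -48, -45, -42, -39 → -36.
Column n: ×2 each step, so 2, 4, 8, 16, 32, 64, 128 → 256.
Combining the parts gives -36  256.

-36  256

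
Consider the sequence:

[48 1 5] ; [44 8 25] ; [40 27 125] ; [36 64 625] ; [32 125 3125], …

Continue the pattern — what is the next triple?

[28 216 15625]

First coordinate goes 48, 44, 40, 36, 32 → 28 (−4 each step).
Second coordinate — perfect cubes: 1³, 2³, 3³, …: 1, 8, 27, 64, 125 → 216.
Third coordinate goes 5, 25, 125, 625, 3125 → 15625 (×5 each step).
So the next triple is [28 216 15625].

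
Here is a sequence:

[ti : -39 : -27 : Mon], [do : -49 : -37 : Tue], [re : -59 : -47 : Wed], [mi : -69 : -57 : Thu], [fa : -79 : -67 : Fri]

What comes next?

Note goes ti, do, re, mi, fa → sol (runs through the solfège scale do→ti).
For the second coordinate, −10 each step: -39, -49, -59, -69, -79 → -89.
Third coordinate goes -27, -37, -47, -57, -67 → -77 (always 12 more than the second coordinate).
Day goes Mon, Tue, Wed, Thu, Fri → Sat (runs through the weekdays Mon→Sun).
Combining the parts gives [sol : -89 : -77 : Sat].

[sol : -89 : -77 : Sat]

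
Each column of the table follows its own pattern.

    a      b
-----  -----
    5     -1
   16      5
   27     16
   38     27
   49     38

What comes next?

Column a: 5, 16, 27, 38, 49 → 60 (+11 each step).
Column b: -1, 5, 16, 27, 38 → 49 (always the previous value of the column a).
Putting it together: 60  49.

60  49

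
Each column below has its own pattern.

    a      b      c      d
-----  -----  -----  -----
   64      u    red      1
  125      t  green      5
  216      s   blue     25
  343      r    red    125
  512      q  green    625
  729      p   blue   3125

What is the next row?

Column a: 64, 125, 216, 343, 512, 729 → 1000 (perfect cubes: 4³, 5³, 6³, …).
Column b: letters move back 1 place in the alphabet, so u, t, s, r, q, p → o.
Column c — repeats red → green → blue: red, green, blue, red, green, blue → red.
Column d: ×5 each step; 1, 5, 25, 125, 625, 3125 → 15625.
So the next row is 1000  o  red  15625.

1000  o  red  15625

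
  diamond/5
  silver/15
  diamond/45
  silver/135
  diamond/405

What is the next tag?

For the rank, alternates diamond ↔ silver: diamond, silver, diamond, silver, diamond → silver.
Second component — ×3 each step: 5, 15, 45, 135, 405 → 1215.
Combining the parts gives silver/1215.

silver/1215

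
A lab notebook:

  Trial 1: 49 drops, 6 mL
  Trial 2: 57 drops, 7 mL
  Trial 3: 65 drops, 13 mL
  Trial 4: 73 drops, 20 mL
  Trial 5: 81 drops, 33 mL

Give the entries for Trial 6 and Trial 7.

89 drops, 53 mL; 97 drops, 86 mL

Drops — +8 each step: 49, 57, 65, 73, 81 → 89 → 97.
ML: each term is the sum of the two before it, so 6, 7, 13, 20, 33 → 53 → 86.
Putting the parts together: 89 drops, 53 mL and then 97 drops, 86 mL.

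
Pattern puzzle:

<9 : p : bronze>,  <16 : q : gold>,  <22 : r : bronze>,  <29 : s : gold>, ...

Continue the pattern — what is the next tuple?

<35 : t : bronze>

For the first component, alternating steps +7, +6, +7, +6, …: 9, 16, 22, 29 → 35.
Letter — letters move forward 1 place in the alphabet: p, q, r, s → t.
Rank: alternates bronze ↔ gold, so bronze, gold, bronze, gold → bronze.
So the next tuple is <35 : t : bronze>.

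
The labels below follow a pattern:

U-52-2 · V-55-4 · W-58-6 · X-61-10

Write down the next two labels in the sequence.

Y-64-16, Z-67-26

Letter: letters move forward 1 place in the alphabet; U, V, W, X → Y → Z.
For the second component, +3 each step: 52, 55, 58, 61 → 64 → 67.
Third component — each term is the sum of the two before it: 2, 4, 6, 10 → 16 → 26.
Putting the parts together: Y-64-16 and then Z-67-26.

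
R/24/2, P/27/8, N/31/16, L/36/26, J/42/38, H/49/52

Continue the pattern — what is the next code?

Letter: R, P, N, L, J, H → F (letters move back 2 places in the alphabet).
Second component: 24, 27, 31, 36, 42, 49 → 57 (differences are 3, 4, 5, … (increasing by 1 each time)).
Third component: differences are 6, 8, 10, … (increasing by 2 each time), so 2, 8, 16, 26, 38, 52 → 68.
Putting it together: F/57/68.

F/57/68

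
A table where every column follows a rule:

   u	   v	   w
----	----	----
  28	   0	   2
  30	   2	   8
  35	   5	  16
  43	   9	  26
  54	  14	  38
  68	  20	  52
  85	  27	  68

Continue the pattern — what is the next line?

Column u — differences are 2, 5, 8, … (increasing by 3 each time): 28, 30, 35, 43, 54, 68, 85 → 105.
For the column v, differences are 2, 3, 4, … (increasing by 1 each time): 0, 2, 5, 9, 14, 20, 27 → 35.
Column w: differences are 6, 8, 10, … (increasing by 2 each time); 2, 8, 16, 26, 38, 52, 68 → 86.
So the next line is 105  35  86.

105  35  86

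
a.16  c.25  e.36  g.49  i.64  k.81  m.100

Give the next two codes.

o.121, q.144

Letter — letters move forward 2 places in the alphabet: a, c, e, g, i, k, m → o → q.
For the second component, perfect squares: 4², 5², 6², …: 16, 25, 36, 49, 64, 81, 100 → 121 → 144.
Putting the parts together: o.121 and then q.144.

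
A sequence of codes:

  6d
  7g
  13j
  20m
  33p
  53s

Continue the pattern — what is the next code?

First component: each term is the sum of the two before it, so 6, 7, 13, 20, 33, 53 → 86.
Letter: letters move forward 3 places in the alphabet, so d, g, j, m, p, s → v.
Combining the parts gives 86v.

86v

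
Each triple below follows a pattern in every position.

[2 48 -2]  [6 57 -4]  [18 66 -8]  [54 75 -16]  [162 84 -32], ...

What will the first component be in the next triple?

First component: ×3 each step, so 2, 6, 18, 54, 162 → 486.

486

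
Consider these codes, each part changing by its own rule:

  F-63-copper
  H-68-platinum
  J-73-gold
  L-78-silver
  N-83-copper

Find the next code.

P-88-platinum

Letter — letters move forward 2 places in the alphabet: F, H, J, L, N → P.
Second component: +5 each step, so 63, 68, 73, 78, 83 → 88.
Metal: repeats copper → platinum → gold → silver; copper, platinum, gold, silver, copper → platinum.
Putting it together: P-88-platinum.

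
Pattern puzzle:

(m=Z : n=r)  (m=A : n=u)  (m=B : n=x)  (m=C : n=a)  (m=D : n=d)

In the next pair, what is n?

N: letters move forward 3 places in the alphabet, wrapping Z→A, so r, u, x, a, d → g.

g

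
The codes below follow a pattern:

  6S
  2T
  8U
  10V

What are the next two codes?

First component: 6, 2, 8, 10 → 18 → 28 (each term is the sum of the two before it).
Letter: letters move forward 1 place in the alphabet; S, T, U, V → W → X.
So the next two codes are 18W and 28X.

18W, 28X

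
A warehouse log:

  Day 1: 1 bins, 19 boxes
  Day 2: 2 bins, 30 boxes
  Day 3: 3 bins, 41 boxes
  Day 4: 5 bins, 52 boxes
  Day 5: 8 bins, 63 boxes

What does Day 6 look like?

13 bins, 74 boxes

Bins: each term is the sum of the two before it; 1, 2, 3, 5, 8 → 13.
Boxes: +11 each step, so 19, 30, 41, 52, 63 → 74.
So the next row is 13 bins, 74 boxes.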